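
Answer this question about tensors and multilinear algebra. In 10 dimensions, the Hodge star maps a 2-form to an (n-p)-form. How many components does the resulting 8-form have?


The Hodge dual of a p-form on an n-dimensional manifold is an (n-p)-form.
n = 10, p = 2, so dual degree = 10 - 2 = 8
The number of components is C(n, n-p) = C(10, 8) = 45

45


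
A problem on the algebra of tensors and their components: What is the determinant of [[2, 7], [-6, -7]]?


For a 2x2 matrix [[a, b], [c, d]], det = a*d - b*c.
a = 2, b = 7, c = -6, d = -7
a*d = 2 * -7 = -14
b*c = 7 * -6 = -42
det = -14 - -42 = 28

28


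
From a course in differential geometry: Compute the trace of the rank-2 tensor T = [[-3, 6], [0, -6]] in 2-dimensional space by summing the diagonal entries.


The contraction (trace) of a rank-2 tensor is the sum of its diagonal elements.
Diagonal entries: A[1,1] = -3, A[2,2] = -6
Tr(A) = -3 + -6 = -9

-9


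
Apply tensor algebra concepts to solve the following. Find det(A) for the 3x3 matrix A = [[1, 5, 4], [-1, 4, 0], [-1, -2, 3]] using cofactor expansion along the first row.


Expanding along the first row, det(A) = a11*M_11 - a12*M_12 + a13*M_13, where M_1j is the (1,j) minor.
Minor M_11 = 4*3 - 0*-2 = 12
Minor M_12 = -1*3 - 0*-1 = -3
Minor M_13 = -1*-2 - 4*-1 = 6
det = 1*(12) - 5*(-3) + 4*(6)
    = 12 - -15 + 24
    = 51

51


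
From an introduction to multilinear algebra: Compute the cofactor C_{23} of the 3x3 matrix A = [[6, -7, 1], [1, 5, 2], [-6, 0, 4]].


To find cofactor C_{23}, delete row 2 and column 3.
The resulting 2x2 submatrix is: [[6, -7], [-6, 0]]
Minor M_{23} = 6*0 - -7*-6
  = 0 - 42 = -42
Sign = (-1)^(2+3) = (-1)^5 = -1
Cofactor C_{23} = -1 * -42 = 42

42


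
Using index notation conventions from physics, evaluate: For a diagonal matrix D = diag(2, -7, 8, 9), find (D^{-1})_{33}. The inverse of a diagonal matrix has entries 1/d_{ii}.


For a diagonal matrix, the inverse has entries (D^{-1})_{ii} = 1/d_{ii}.
The diagonal entries are: d_{11} = 2, d_{22} = -7, d_{33} = 8, d_{44} = 9
We need (D^{-1})_{33} = 1/d_{33} = 1/8 = 1/8

1/8


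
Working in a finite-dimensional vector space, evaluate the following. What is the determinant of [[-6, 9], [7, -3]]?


For a 2x2 matrix [[a, b], [c, d]], det = a*d - b*c.
a = -6, b = 9, c = 7, d = -3
a*d = -6 * -3 = 18
b*c = 9 * 7 = 63
det = 18 - 63 = -45

-45


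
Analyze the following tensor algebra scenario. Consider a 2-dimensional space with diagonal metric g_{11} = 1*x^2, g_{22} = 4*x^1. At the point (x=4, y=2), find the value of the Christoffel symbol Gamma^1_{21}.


For a diagonal metric, Gamma^k_{ij} = (1/2) g^{kk} (dg_{ik}/dx_j + dg_{jk}/dx_i - dg_{ij}/dx_k).
The metric is diagonal, so g_{ab} = 0 for a != b.
At the given point: g_{11} = 16, g_{22} = 16
g^{11} = 1/16
dg_{21}/dx_1 = 0 (off-diagonal)
dg_{11}/dx_2 = dg_{11}/dx_2 = 0
dg_{21}/dx_1 = 0 (off-diagonal)
Numerator = 0 + 0 - 0 = 0
Gamma^1_{21} = 0 / (2 * 16) = 0

0


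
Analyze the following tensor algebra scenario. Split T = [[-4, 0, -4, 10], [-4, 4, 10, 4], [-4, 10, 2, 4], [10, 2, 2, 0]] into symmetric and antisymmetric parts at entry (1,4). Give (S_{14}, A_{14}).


T_{14} = 10
T_{41} = 10
S_{14} = (10 + 10)/2 = 20/2 = 10
A_{14} = (10 - 10)/2 = 0/2 = 0
Check: S + A = 10 + 0 = 10 = T_{14}.

(10, 0)


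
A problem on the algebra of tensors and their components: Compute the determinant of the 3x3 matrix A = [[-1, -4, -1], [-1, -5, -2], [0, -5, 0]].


Expanding along the first row, det(A) = a11*M_11 - a12*M_12 + a13*M_13, where M_1j is the (1,j) minor.
Minor M_11 = -5*0 - -2*-5 = -10
Minor M_12 = -1*0 - -2*0 = 0
Minor M_13 = -1*-5 - -5*0 = 5
det = -1*(-10) - -4*(0) + -1*(5)
    = 10 - 0 + -5
    = 5

5


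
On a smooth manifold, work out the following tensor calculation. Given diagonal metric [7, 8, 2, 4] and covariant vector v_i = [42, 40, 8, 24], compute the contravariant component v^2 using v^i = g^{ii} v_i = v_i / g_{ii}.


To raise an index with a diagonal metric: v^i = v_i / g_{ii}.
For index 2: v_2 = 40, g_{22} = 8
v^2 = 40 / 8 = 5

5


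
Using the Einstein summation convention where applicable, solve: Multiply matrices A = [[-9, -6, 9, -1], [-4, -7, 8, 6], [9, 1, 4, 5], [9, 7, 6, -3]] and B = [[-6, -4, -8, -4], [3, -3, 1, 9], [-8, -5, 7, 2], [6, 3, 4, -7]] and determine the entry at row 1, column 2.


(AB)_{ij} = sum_k A_{ik} B_{kj}.
For i=1, j=2:
A_{11} * B_{12} = -9 * -4 = 36
A_{12} * B_{22} = -6 * -3 = 18
A_{13} * B_{32} = 9 * -5 = -45
A_{14} * B_{42} = -1 * 3 = -3
Sum = 36 + 18 + -45 + -3 = 6

6


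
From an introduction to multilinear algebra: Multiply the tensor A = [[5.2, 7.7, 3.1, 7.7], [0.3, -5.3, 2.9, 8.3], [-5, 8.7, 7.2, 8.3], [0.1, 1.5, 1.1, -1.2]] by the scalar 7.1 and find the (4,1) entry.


Scalar multiplication: (cA)_{ij} = c * A_{ij}.
c = 7.1
A_{41} = 0.1
(cA)_{41} = 7.1 * 0.1 = 0.71

0.71


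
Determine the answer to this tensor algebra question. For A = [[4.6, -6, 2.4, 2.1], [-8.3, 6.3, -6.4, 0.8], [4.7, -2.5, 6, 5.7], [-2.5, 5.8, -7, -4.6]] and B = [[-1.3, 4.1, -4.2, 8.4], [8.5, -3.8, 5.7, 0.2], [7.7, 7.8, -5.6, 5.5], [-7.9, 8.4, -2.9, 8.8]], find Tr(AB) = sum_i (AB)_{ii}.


Tr(AB) = sum_i (AB)_{ii} where (AB)_{ii} = sum_k A_{ik} B_{ki}.
(AB)_{11} = 4.6*-1.3 + -6*8.5 + 2.4*7.7 + 2.1*-7.9 = -55.09
(AB)_{22} = -8.3*4.1 + 6.3*-3.8 + -6.4*7.8 + 0.8*8.4 = -101.17
(AB)_{33} = 4.7*-4.2 + -2.5*5.7 + 6*-5.6 + 5.7*-2.9 = -84.12
(AB)_{44} = -2.5*8.4 + 5.8*0.2 + -7*5.5 + -4.6*8.8 = -98.82
Tr(AB) = -55.09 + -101.17 + -84.12 + -98.82 = -339.2

-339.2


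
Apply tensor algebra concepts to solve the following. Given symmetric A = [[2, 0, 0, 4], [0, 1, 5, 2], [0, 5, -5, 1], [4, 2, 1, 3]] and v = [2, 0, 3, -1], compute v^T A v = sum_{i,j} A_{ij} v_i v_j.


First compute Av:
(Av)_1 = 2*2 + 0*0 + 0*3 + 4*-1 = 0
(Av)_2 = 0*2 + 1*0 + 5*3 + 2*-1 = 13
(Av)_3 = 0*2 + 5*0 + -5*3 + 1*-1 = -16
(Av)_4 = 4*2 + 2*0 + 1*3 + 3*-1 = 8
Av = [0, 13, -16, 8]
Then v^T (Av) = 2*0 + 0*13 + 3*-16 + -1*8
= 0 + 0 + -48 + -8 = -56

-56


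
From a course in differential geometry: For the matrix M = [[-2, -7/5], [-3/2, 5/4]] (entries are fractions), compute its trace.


The trace is the sum of diagonal entries.
Diagonal: M[1,1] = -2, M[2,2] = 5/4
Tr(M) = -2 + 5/4
Computing step by step:
After adding M[1,1]: -2
After adding M[2,2]: -3/4
Tr(M) = -3/4

-3/4


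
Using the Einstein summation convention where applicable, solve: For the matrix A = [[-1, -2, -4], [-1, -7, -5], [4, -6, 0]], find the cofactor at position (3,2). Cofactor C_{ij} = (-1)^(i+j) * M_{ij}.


To find cofactor C_{32}, delete row 3 and column 2.
The resulting 2x2 submatrix is: [[-1, -4], [-1, -5]]
Minor M_{32} = -1*-5 - -4*-1
  = 5 - 4 = 1
Sign = (-1)^(3+2) = (-1)^5 = -1
Cofactor C_{32} = -1 * 1 = -1

-1


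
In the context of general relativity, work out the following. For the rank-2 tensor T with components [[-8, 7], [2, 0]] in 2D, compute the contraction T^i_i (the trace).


The contraction (trace) of a rank-2 tensor is the sum of its diagonal elements.
Diagonal entries: A[1,1] = -8, A[2,2] = 0
Tr(A) = -8 + 0 = -8

-8


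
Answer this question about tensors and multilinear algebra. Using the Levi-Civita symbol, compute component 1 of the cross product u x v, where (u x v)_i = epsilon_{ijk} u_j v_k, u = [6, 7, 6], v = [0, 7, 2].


(u x v)_1 = sum_{j,k} epsilon_{1jk} u_j v_k. Only permutations of (1,2,3) contribute; the two non-zero terms are:
eps_{123} u_2 v_3 = 1 * 7 * 2 = 14
eps_{132} u_3 v_2 = -1 * 6 * 7 = -42
(u x v)_1 = -28

-28


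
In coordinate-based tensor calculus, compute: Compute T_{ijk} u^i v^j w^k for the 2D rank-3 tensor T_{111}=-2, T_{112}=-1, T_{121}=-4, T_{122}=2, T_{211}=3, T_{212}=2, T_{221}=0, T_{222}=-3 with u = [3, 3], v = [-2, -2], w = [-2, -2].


S = sum over i,j,k of T_{ijk} u_i v_j w_k. Expanding all 8 terms:
T_{111}*u_1*v_1*w_1 = -2*3*-2*-2 = -24  (running total: -24)
T_{112}*u_1*v_1*w_2 = -1*3*-2*-2 = -12  (running total: -36)
T_{121}*u_1*v_2*w_1 = -4*3*-2*-2 = -48  (running total: -84)
T_{122}*u_1*v_2*w_2 = 2*3*-2*-2 = 24  (running total: -60)
T_{211}*u_2*v_1*w_1 = 3*3*-2*-2 = 36  (running total: -24)
T_{212}*u_2*v_1*w_2 = 2*3*-2*-2 = 24  (running total: 0)
T_{221}*u_2*v_2*w_1 = 0*3*-2*-2 = 0  (running total: 0)
T_{222}*u_2*v_2*w_2 = -3*3*-2*-2 = -36  (running total: -36)
S = -36

-36


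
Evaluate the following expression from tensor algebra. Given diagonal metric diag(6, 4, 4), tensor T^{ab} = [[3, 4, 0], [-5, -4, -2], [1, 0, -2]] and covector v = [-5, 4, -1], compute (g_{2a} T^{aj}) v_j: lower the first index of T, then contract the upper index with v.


Step 1: lower the first index. For a diagonal metric, g_{ia} T^{aj} = g_{ii} T^{ij} (no sum on i).
g_{22} = 4
S_2{}^1 = 4 * T^{21} = 4 * -5 = -20
S_2{}^2 = 4 * T^{22} = 4 * -4 = -16
S_2{}^3 = 4 * T^{23} = 4 * -2 = -8
Step 2: contract S_2{}^j with v_j.
S_2{}^1 * v_1 = -20 * -5 = 100
S_2{}^2 * v_2 = -16 * 4 = -64
S_2{}^3 * v_3 = -8 * -1 = 8
Result = 100 + -64 + 8 = 44

44


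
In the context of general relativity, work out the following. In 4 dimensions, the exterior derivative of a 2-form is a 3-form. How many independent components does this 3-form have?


The exterior derivative of a p-form is a (p+1)-form.
Its number of independent components is C(n, p+1).
n = 4, p+1 = 3
C(4, 3) = 4

4


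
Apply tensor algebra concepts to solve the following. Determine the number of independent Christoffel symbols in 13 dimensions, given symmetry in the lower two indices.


Christoffel symbols Gamma^k_{ij} are symmetric in i,j, so there are d * d(d+1)/2 independent symbols.
d = 13
d(d+1)/2 = 13 * 14 / 2 = 91
Total = 13 * 91 = 1183

1183


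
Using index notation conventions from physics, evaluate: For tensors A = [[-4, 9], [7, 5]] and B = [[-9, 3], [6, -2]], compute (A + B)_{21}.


Tensor addition is component-wise: (A + B)_{ij} = A_{ij} + B_{ij}.
A_{21} = 7
B_{21} = 6
(A + B)_{21} = 7 + 6 = 13

13


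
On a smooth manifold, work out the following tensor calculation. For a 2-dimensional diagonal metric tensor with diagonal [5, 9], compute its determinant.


For a diagonal metric, the determinant is the product of diagonal entries.
Diagonal entries: 5, 9
det(g) = 5 * 9 = 45

45


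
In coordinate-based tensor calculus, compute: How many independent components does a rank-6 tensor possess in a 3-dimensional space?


The number of components of a rank-r tensor in d dimensions is d^r.
Here d = 3 and r = 6.
3^6 = 729

729


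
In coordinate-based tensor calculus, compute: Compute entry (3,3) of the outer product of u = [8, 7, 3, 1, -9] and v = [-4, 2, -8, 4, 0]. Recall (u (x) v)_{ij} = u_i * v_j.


The outer product entry T_{ij} = u_i * v_j.
We need i=3, j=3.
u_3 = 3, v_3 = -8
T_{3,3} = 3 * -8 = -24

-24


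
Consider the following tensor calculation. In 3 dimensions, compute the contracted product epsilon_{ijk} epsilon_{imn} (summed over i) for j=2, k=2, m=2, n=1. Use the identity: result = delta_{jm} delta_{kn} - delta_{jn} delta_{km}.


Using the identity: epsilon_{ijk} epsilon_{imn} = delta_{jm} delta_{kn} - delta_{jn} delta_{km}.
delta_{22} = 1
delta_{21} = 0
delta_{21} = 0
delta_{22} = 1
Result = 1 * 0 - 0 * 1 = 0 - 0 = 0

0


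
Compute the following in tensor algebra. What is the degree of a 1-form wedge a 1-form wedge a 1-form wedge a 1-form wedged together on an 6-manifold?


The degree of a wedge product is the sum of the degrees of the individual forms.
Degrees: 1, 1, 1, 1
Total degree = 1 + 1 + 1 + 1 = 4

4


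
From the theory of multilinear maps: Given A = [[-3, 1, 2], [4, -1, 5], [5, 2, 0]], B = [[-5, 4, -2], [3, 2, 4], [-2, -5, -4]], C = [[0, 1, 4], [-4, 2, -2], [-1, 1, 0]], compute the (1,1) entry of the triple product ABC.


(ABC)_{11} = sum_m (AB)_{1m} C_{m1}. First compute row 1 of AB.
(AB)_{11} = -3*-5 + 1*3 + 2*-2 = 14
(AB)_{12} = -3*4 + 1*2 + 2*-5 = -20
(AB)_{13} = -3*-2 + 1*4 + 2*-4 = 2
Now contract with column 1 of C:
(AB)_{11} * C_{11} = 14 * 0 = 0
(AB)_{12} * C_{21} = -20 * -4 = 80
(AB)_{13} * C_{31} = 2 * -1 = -2
(ABC)_{11} = 0 + 80 + -2 = 78

78


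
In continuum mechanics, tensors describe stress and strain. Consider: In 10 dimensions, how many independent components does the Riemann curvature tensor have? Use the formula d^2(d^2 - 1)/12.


The Riemann tensor in d dimensions has d^2(d^2 - 1)/12 independent components.
d = 10, so d^2 = 100
d^2 - 1 = 99
d^2(d^2 - 1) = 100 * 99 = 9900
Divide by 12: 9900 / 12 = 825

825


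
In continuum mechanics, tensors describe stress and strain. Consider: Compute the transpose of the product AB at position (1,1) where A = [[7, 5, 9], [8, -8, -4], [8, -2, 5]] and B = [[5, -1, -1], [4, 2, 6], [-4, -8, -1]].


(AB)^T_{ij} = (AB)_{ji} = sum_k A_{jk} B_{ki}.
For i=1, j=1 we need (AB)_{11}:
A_{11} * B_{11} = 7 * 5 = 35
A_{12} * B_{21} = 5 * 4 = 20
A_{13} * B_{31} = 9 * -4 = -36
Sum = 35 + 20 + -36 = 19

19


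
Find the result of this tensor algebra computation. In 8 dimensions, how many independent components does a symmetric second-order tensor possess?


A symmetric rank-2 tensor in d dimensions has d(d+1)/2 independent components.
d = 8
d(d+1)/2 = 8 * 9 / 2 = 72 / 2 = 36

36


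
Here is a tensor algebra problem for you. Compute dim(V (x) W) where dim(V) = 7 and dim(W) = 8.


The dimension of a tensor product is the product of dimensions.
dim(V) = 7, dim(W) = 8
dim(V (x) W) = 7 * 8 = 56

56


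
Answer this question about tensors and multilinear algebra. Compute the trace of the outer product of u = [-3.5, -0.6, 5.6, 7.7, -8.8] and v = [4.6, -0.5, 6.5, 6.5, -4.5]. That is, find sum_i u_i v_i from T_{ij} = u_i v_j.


The outer product gives T_{ij} = u_i v_j.
The trace (contraction) is Tr(T) = sum_i T_{ii} = sum_i u_i v_i.
Diagonal entries:
T_{11} = u_1 * v_1 = -3.5 * 4.6 = -16.1
T_{22} = u_2 * v_2 = -0.6 * -0.5 = 0.3
T_{33} = u_3 * v_3 = 5.6 * 6.5 = 36.4
T_{44} = u_4 * v_4 = 7.7 * 6.5 = 50.05
T_{55} = u_5 * v_5 = -8.8 * -4.5 = 39.6
Tr(T) = -16.1 + 0.3 + 36.4 + 50.05 + 39.6 = 110.25

110.25


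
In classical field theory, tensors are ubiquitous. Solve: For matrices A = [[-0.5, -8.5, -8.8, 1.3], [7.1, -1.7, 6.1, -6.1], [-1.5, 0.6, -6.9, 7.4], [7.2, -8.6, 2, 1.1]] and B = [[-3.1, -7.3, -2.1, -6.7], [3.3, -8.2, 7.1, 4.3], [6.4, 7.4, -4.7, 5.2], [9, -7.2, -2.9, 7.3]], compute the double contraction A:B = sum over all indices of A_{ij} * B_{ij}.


A:B = sum over all i,j of A_{ij} * B_{ij}.
Row 1: -0.5*-3.1=1.55, -8.5*-7.3=62.05, -8.8*-2.1=18.48, 1.3*-6.7=-8.71 => row sum = 73.37
Row 2: 7.1*3.3=23.43, -1.7*-8.2=13.94, 6.1*7.1=43.31, -6.1*4.3=-26.23 => row sum = 54.45
Row 3: -1.5*6.4=-9.6, 0.6*7.4=4.44, -6.9*-4.7=32.43, 7.4*5.2=38.48 => row sum = 65.75
Row 4: 7.2*9=64.8, -8.6*-7.2=61.92, 2*-2.9=-5.8, 1.1*7.3=8.03 => row sum = 128.95
Total = 73.37 + 54.45 + 65.75 + 128.95 = 322.52

322.52


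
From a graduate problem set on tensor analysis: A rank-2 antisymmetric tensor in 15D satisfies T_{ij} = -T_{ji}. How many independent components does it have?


An antisymmetric rank-2 tensor satisfies A_{ij} = -A_{ji}, so diagonal entries are zero.
The independent components are the upper-triangular entries: C(n, 2) = n(n-1)/2.
n = 15
C(15, 2) = 15 * 14 / 2 = 210 / 2 = 105

105


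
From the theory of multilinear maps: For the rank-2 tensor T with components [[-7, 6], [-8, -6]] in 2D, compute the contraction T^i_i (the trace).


The contraction (trace) of a rank-2 tensor is the sum of its diagonal elements.
Diagonal entries: A[1,1] = -7, A[2,2] = -6
Tr(A) = -7 + -6 = -13

-13


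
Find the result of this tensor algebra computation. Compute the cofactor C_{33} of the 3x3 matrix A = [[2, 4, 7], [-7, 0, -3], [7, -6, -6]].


To find cofactor C_{33}, delete row 3 and column 3.
The resulting 2x2 submatrix is: [[2, 4], [-7, 0]]
Minor M_{33} = 2*0 - 4*-7
  = 0 - -28 = 28
Sign = (-1)^(3+3) = (-1)^6 = 1
Cofactor C_{33} = 1 * 28 = 28

28


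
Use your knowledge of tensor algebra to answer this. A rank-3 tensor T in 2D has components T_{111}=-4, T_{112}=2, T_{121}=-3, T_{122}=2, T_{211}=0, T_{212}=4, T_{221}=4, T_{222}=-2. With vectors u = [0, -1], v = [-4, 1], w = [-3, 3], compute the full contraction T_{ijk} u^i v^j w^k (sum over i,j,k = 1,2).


S = sum over i,j,k of T_{ijk} u_i v_j w_k. Expanding all 8 terms:
T_{111}*u_1*v_1*w_1 = -4*0*-4*-3 = 0  (running total: 0)
T_{112}*u_1*v_1*w_2 = 2*0*-4*3 = 0  (running total: 0)
T_{121}*u_1*v_2*w_1 = -3*0*1*-3 = 0  (running total: 0)
T_{122}*u_1*v_2*w_2 = 2*0*1*3 = 0  (running total: 0)
T_{211}*u_2*v_1*w_1 = 0*-1*-4*-3 = 0  (running total: 0)
T_{212}*u_2*v_1*w_2 = 4*-1*-4*3 = 48  (running total: 48)
T_{221}*u_2*v_2*w_1 = 4*-1*1*-3 = 12  (running total: 60)
T_{222}*u_2*v_2*w_2 = -2*-1*1*3 = 6  (running total: 66)
S = 66

66


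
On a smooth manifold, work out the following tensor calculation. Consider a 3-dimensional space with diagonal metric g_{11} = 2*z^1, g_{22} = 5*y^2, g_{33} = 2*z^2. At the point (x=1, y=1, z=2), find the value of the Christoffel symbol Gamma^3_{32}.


For a diagonal metric, Gamma^k_{ij} = (1/2) g^{kk} (dg_{ik}/dx_j + dg_{jk}/dx_i - dg_{ij}/dx_k).
The metric is diagonal, so g_{ab} = 0 for a != b.
At the given point: g_{11} = 4, g_{22} = 5, g_{33} = 8
g^{33} = 1/8
dg_{33}/dx_2 = dg_{33}/dx_2 = 0
dg_{23}/dx_3 = 0 (off-diagonal)
dg_{32}/dx_3 = 0 (off-diagonal)
Numerator = 0 + 0 - 0 = 0
Gamma^3_{32} = 0 / (2 * 8) = 0

0


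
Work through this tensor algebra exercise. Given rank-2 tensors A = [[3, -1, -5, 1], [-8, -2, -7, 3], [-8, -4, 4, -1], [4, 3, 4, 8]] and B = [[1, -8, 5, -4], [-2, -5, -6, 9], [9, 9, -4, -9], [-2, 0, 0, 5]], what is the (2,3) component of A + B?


Tensor addition is component-wise: (A + B)_{ij} = A_{ij} + B_{ij}.
A_{23} = -7
B_{23} = -6
(A + B)_{23} = -7 + -6 = -13

-13


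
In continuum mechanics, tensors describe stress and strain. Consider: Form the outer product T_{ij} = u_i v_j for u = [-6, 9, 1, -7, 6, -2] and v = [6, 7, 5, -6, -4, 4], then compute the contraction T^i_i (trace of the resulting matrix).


The outer product gives T_{ij} = u_i v_j.
The trace (contraction) is Tr(T) = sum_i T_{ii} = sum_i u_i v_i.
Diagonal entries:
T_{11} = u_1 * v_1 = -6 * 6 = -36
T_{22} = u_2 * v_2 = 9 * 7 = 63
T_{33} = u_3 * v_3 = 1 * 5 = 5
T_{44} = u_4 * v_4 = -7 * -6 = 42
T_{55} = u_5 * v_5 = 6 * -4 = -24
T_{66} = u_6 * v_6 = -2 * 4 = -8
Tr(T) = -36 + 63 + 5 + 42 + -24 + -8 = 42

42


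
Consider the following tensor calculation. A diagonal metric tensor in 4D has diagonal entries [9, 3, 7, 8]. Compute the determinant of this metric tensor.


For a diagonal metric, the determinant is the product of diagonal entries.
Diagonal entries: 9, 3, 7, 8
det(g) = 9 * 3 * 7 * 8 = 1512

1512


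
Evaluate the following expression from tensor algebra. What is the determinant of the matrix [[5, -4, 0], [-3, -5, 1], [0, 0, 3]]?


Expanding along the first row, det(A) = a11*M_11 - a12*M_12 + a13*M_13, where M_1j is the (1,j) minor.
Minor M_11 = -5*3 - 1*0 = -15
Minor M_12 = -3*3 - 1*0 = -9
Minor M_13 = -3*0 - -5*0 = 0
det = 5*(-15) - -4*(-9) + 0*(0)
    = -75 - 36 + 0
    = -111

-111


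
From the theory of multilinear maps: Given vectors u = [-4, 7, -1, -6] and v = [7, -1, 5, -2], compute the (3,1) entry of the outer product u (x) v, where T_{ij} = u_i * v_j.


The outer product entry T_{ij} = u_i * v_j.
We need i=3, j=1.
u_3 = -1, v_1 = 7
T_{3,1} = -1 * 7 = -7

-7


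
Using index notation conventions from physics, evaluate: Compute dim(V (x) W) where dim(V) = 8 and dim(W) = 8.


The dimension of a tensor product is the product of dimensions.
dim(V) = 8, dim(W) = 8
dim(V (x) W) = 8 * 8 = 64

64


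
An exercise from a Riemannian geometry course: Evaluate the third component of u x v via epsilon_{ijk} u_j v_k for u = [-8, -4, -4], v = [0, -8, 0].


(u x v)_3 = sum_{j,k} epsilon_{3jk} u_j v_k. Only permutations of (1,2,3) contribute; the two non-zero terms are:
eps_{312} u_1 v_2 = 1 * -8 * -8 = 64
eps_{321} u_2 v_1 = -1 * -4 * 0 = 0
(u x v)_3 = 64

64


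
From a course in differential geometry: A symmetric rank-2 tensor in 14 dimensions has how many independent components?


A symmetric rank-2 tensor in d dimensions has d(d+1)/2 independent components.
d = 14
d(d+1)/2 = 14 * 15 / 2 = 210 / 2 = 105

105


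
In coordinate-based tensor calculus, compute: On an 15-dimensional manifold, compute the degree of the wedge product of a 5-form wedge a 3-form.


The degree of a wedge product is the sum of the degrees of the individual forms.
Degrees: 5, 3
Total degree = 5 + 3 = 8

8


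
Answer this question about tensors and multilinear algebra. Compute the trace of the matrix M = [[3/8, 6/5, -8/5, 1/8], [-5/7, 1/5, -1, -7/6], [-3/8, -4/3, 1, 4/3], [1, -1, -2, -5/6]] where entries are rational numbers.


The trace is the sum of diagonal entries.
Diagonal: M[1,1] = 3/8, M[2,2] = 1/5, M[3,3] = 1, M[4,4] = -5/6
Tr(M) = 3/8 + 1/5 + 1 + -5/6
Computing step by step:
After adding M[1,1]: 3/8
After adding M[2,2]: 23/40
After adding M[3,3]: 63/40
After adding M[4,4]: 89/120
Tr(M) = 89/120

89/120


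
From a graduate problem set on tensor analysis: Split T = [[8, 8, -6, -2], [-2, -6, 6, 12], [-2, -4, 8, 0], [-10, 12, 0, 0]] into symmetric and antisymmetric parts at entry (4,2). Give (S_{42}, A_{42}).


T_{42} = 12
T_{24} = 12
S_{42} = (12 + 12)/2 = 24/2 = 12
A_{42} = (12 - 12)/2 = 0/2 = 0
Check: S + A = 12 + 0 = 12 = T_{42}.

(12, 0)


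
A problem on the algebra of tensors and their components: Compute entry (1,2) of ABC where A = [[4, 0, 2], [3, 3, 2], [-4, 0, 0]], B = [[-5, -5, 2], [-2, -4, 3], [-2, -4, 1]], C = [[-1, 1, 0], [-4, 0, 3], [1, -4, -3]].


(ABC)_{12} = sum_m (AB)_{1m} C_{m2}. First compute row 1 of AB.
(AB)_{11} = 4*-5 + 0*-2 + 2*-2 = -24
(AB)_{12} = 4*-5 + 0*-4 + 2*-4 = -28
(AB)_{13} = 4*2 + 0*3 + 2*1 = 10
Now contract with column 2 of C:
(AB)_{11} * C_{12} = -24 * 1 = -24
(AB)_{12} * C_{22} = -28 * 0 = 0
(AB)_{13} * C_{32} = 10 * -4 = -40
(ABC)_{12} = -24 + 0 + -40 = -64

-64


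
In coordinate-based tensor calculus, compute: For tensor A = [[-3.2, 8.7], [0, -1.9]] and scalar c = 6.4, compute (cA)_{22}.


Scalar multiplication: (cA)_{ij} = c * A_{ij}.
c = 6.4
A_{22} = -1.9
(cA)_{22} = 6.4 * -1.9 = -12.16

-12.16


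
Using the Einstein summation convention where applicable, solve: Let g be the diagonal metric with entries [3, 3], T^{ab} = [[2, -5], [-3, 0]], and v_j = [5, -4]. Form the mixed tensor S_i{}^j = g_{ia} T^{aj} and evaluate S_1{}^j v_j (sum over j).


Step 1: lower the first index. For a diagonal metric, g_{ia} T^{aj} = g_{ii} T^{ij} (no sum on i).
g_{11} = 3
S_1{}^1 = 3 * T^{11} = 3 * 2 = 6
S_1{}^2 = 3 * T^{12} = 3 * -5 = -15
Step 2: contract S_1{}^j with v_j.
S_1{}^1 * v_1 = 6 * 5 = 30
S_1{}^2 * v_2 = -15 * -4 = 60
Result = 30 + 60 = 90

90


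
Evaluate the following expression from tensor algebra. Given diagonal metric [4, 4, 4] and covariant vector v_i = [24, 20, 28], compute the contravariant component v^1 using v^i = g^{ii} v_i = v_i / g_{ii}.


To raise an index with a diagonal metric: v^i = v_i / g_{ii}.
For index 1: v_1 = 24, g_{11} = 4
v^1 = 24 / 4 = 6

6


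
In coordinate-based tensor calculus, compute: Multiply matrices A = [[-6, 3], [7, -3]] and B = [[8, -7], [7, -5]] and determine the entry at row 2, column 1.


(AB)_{ij} = sum_k A_{ik} B_{kj}.
For i=2, j=1:
A_{21} * B_{11} = 7 * 8 = 56
A_{22} * B_{21} = -3 * 7 = -21
Sum = 56 + -21 = 35

35


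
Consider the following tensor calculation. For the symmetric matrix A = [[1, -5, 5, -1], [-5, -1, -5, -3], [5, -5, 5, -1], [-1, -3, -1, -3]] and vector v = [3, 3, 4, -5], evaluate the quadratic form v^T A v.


First compute Av:
(Av)_1 = 1*3 + -5*3 + 5*4 + -1*-5 = 13
(Av)_2 = -5*3 + -1*3 + -5*4 + -3*-5 = -23
(Av)_3 = 5*3 + -5*3 + 5*4 + -1*-5 = 25
(Av)_4 = -1*3 + -3*3 + -1*4 + -3*-5 = -1
Av = [13, -23, 25, -1]
Then v^T (Av) = 3*13 + 3*-23 + 4*25 + -5*-1
= 39 + -69 + 100 + 5 = 75

75


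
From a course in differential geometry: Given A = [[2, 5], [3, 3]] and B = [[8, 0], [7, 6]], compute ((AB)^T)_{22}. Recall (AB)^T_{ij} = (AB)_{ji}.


(AB)^T_{ij} = (AB)_{ji} = sum_k A_{jk} B_{ki}.
For i=2, j=2 we need (AB)_{22}:
A_{21} * B_{12} = 3 * 0 = 0
A_{22} * B_{22} = 3 * 6 = 18
Sum = 0 + 18 = 18

18


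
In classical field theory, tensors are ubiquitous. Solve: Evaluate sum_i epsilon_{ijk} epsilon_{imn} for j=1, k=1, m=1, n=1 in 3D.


Using the identity: epsilon_{ijk} epsilon_{imn} = delta_{jm} delta_{kn} - delta_{jn} delta_{km}.
delta_{11} = 1
delta_{11} = 1
delta_{11} = 1
delta_{11} = 1
Result = 1 * 1 - 1 * 1 = 1 - 1 = 0

0


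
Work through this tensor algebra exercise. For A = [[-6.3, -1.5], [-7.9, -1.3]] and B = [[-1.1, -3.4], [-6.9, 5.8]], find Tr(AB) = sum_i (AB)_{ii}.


Tr(AB) = sum_i (AB)_{ii} where (AB)_{ii} = sum_k A_{ik} B_{ki}.
(AB)_{11} = -6.3*-1.1 + -1.5*-6.9 = 17.28
(AB)_{22} = -7.9*-3.4 + -1.3*5.8 = 19.32
Tr(AB) = 17.28 + 19.32 = 36.6

36.6


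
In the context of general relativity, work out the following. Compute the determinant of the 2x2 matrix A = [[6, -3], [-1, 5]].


For a 2x2 matrix [[a, b], [c, d]], det = a*d - b*c.
a = 6, b = -3, c = -1, d = 5
a*d = 6 * 5 = 30
b*c = -3 * -1 = 3
det = 30 - 3 = 27

27


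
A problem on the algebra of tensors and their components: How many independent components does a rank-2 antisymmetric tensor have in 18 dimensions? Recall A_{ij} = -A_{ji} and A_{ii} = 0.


An antisymmetric rank-2 tensor satisfies A_{ij} = -A_{ji}, so diagonal entries are zero.
The independent components are the upper-triangular entries: C(n, 2) = n(n-1)/2.
n = 18
C(18, 2) = 18 * 17 / 2 = 306 / 2 = 153

153


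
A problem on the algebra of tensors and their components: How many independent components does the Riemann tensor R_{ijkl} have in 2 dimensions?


The Riemann tensor in d dimensions has d^2(d^2 - 1)/12 independent components.
d = 2, so d^2 = 4
d^2 - 1 = 3
d^2(d^2 - 1) = 4 * 3 = 12
Divide by 12: 12 / 12 = 1

1


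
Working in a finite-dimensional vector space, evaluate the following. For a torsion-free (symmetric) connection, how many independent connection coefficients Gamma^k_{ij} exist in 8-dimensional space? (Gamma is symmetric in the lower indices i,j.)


Christoffel symbols Gamma^k_{ij} are symmetric in i,j, so there are d * d(d+1)/2 independent symbols.
d = 8
d(d+1)/2 = 8 * 9 / 2 = 36
Total = 8 * 36 = 288

288


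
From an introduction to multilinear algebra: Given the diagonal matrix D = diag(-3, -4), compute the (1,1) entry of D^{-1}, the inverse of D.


For a diagonal matrix, the inverse has entries (D^{-1})_{ii} = 1/d_{ii}.
The diagonal entries are: d_{11} = -3, d_{22} = -4
We need (D^{-1})_{11} = 1/d_{11} = 1/-3 = -1/3

-1/3


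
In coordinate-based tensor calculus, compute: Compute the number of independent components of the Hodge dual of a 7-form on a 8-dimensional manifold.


The Hodge dual of a p-form on an n-dimensional manifold is an (n-p)-form.
n = 8, p = 7, so dual degree = 8 - 7 = 1
The number of components is C(n, n-p) = C(8, 1) = 8

8


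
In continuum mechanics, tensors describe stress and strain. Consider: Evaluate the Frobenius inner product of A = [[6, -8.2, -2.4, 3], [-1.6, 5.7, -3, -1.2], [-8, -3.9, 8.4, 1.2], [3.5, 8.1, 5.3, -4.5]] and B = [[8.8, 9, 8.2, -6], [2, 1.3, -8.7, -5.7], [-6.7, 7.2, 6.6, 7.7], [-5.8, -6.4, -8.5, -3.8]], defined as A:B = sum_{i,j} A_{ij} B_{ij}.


A:B = sum over all i,j of A_{ij} * B_{ij}.
Row 1: 6*8.8=52.8, -8.2*9=-73.8, -2.4*8.2=-19.68, 3*-6=-18 => row sum = -58.68
Row 2: -1.6*2=-3.2, 5.7*1.3=7.41, -3*-8.7=26.1, -1.2*-5.7=6.84 => row sum = 37.15
Row 3: -8*-6.7=53.6, -3.9*7.2=-28.08, 8.4*6.6=55.44, 1.2*7.7=9.24 => row sum = 90.2
Row 4: 3.5*-5.8=-20.3, 8.1*-6.4=-51.84, 5.3*-8.5=-45.05, -4.5*-3.8=17.1 => row sum = -100.09
Total = -58.68 + 37.15 + 90.2 + -100.09 = -31.42

-31.42


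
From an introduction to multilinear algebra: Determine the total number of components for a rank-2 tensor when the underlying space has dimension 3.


The number of components of a rank-r tensor in d dimensions is d^r.
Here d = 3 and r = 2.
3^2 = 9

9


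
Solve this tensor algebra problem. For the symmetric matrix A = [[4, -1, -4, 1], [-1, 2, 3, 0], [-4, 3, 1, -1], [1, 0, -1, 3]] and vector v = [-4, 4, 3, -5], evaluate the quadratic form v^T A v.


First compute Av:
(Av)_1 = 4*-4 + -1*4 + -4*3 + 1*-5 = -37
(Av)_2 = -1*-4 + 2*4 + 3*3 + 0*-5 = 21
(Av)_3 = -4*-4 + 3*4 + 1*3 + -1*-5 = 36
(Av)_4 = 1*-4 + 0*4 + -1*3 + 3*-5 = -22
Av = [-37, 21, 36, -22]
Then v^T (Av) = -4*-37 + 4*21 + 3*36 + -5*-22
= 148 + 84 + 108 + 110 = 450

450


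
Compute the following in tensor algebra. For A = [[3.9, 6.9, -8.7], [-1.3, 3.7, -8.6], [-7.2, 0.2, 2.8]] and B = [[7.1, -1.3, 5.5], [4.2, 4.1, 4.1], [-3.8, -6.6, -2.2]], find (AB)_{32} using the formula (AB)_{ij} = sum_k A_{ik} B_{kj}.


(AB)_{ij} = sum_k A_{ik} B_{kj}.
For i=3, j=2:
A_{31} * B_{12} = -7.2 * -1.3 = 9.36
A_{32} * B_{22} = 0.2 * 4.1 = 0.82
A_{33} * B_{32} = 2.8 * -6.6 = -18.48
Sum = 9.36 + 0.82 + -18.48 = -8.3

-8.3


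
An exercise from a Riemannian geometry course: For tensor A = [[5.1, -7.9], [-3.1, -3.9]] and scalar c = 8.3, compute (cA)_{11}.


Scalar multiplication: (cA)_{ij} = c * A_{ij}.
c = 8.3
A_{11} = 5.1
(cA)_{11} = 8.3 * 5.1 = 42.33

42.33


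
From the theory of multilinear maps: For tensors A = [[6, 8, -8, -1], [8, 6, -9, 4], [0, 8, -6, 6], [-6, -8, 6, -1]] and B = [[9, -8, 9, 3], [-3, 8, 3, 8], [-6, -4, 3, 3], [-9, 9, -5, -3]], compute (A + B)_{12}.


Tensor addition is component-wise: (A + B)_{ij} = A_{ij} + B_{ij}.
A_{12} = 8
B_{12} = -8
(A + B)_{12} = 8 + -8 = 0

0


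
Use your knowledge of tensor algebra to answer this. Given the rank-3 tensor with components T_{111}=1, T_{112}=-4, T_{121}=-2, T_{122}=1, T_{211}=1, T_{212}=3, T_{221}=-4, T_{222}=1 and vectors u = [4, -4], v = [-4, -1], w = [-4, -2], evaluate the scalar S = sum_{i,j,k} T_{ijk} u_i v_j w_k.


S = sum over i,j,k of T_{ijk} u_i v_j w_k. Expanding all 8 terms:
T_{111}*u_1*v_1*w_1 = 1*4*-4*-4 = 64  (running total: 64)
T_{112}*u_1*v_1*w_2 = -4*4*-4*-2 = -128  (running total: -64)
T_{121}*u_1*v_2*w_1 = -2*4*-1*-4 = -32  (running total: -96)
T_{122}*u_1*v_2*w_2 = 1*4*-1*-2 = 8  (running total: -88)
T_{211}*u_2*v_1*w_1 = 1*-4*-4*-4 = -64  (running total: -152)
T_{212}*u_2*v_1*w_2 = 3*-4*-4*-2 = -96  (running total: -248)
T_{221}*u_2*v_2*w_1 = -4*-4*-1*-4 = 64  (running total: -184)
T_{222}*u_2*v_2*w_2 = 1*-4*-1*-2 = -8  (running total: -192)
S = -192

-192


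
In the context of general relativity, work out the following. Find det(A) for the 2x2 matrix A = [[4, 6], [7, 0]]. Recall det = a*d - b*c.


For a 2x2 matrix [[a, b], [c, d]], det = a*d - b*c.
a = 4, b = 6, c = 7, d = 0
a*d = 4 * 0 = 0
b*c = 6 * 7 = 42
det = 0 - 42 = -42

-42


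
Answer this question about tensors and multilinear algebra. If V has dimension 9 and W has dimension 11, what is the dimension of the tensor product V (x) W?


The dimension of a tensor product is the product of dimensions.
dim(V) = 9, dim(W) = 11
dim(V (x) W) = 9 * 11 = 99

99


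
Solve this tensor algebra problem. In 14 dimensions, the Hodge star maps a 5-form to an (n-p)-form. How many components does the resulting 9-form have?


The Hodge dual of a p-form on an n-dimensional manifold is an (n-p)-form.
n = 14, p = 5, so dual degree = 14 - 5 = 9
The number of components is C(n, n-p) = C(14, 9) = 2002

2002


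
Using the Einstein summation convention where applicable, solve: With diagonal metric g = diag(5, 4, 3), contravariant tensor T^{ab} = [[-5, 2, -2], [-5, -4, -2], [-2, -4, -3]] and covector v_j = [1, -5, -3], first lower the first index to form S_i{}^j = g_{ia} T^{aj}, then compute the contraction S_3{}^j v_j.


Step 1: lower the first index. For a diagonal metric, g_{ia} T^{aj} = g_{ii} T^{ij} (no sum on i).
g_{33} = 3
S_3{}^1 = 3 * T^{31} = 3 * -2 = -6
S_3{}^2 = 3 * T^{32} = 3 * -4 = -12
S_3{}^3 = 3 * T^{33} = 3 * -3 = -9
Step 2: contract S_3{}^j with v_j.
S_3{}^1 * v_1 = -6 * 1 = -6
S_3{}^2 * v_2 = -12 * -5 = 60
S_3{}^3 * v_3 = -9 * -3 = 27
Result = -6 + 60 + 27 = 81

81


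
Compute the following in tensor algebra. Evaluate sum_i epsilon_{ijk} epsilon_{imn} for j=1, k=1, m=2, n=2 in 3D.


Using the identity: epsilon_{ijk} epsilon_{imn} = delta_{jm} delta_{kn} - delta_{jn} delta_{km}.
delta_{12} = 0
delta_{12} = 0
delta_{12} = 0
delta_{12} = 0
Result = 0 * 0 - 0 * 0 = 0 - 0 = 0

0


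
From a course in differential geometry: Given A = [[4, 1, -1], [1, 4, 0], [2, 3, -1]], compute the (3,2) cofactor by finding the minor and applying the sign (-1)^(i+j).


To find cofactor C_{32}, delete row 3 and column 2.
The resulting 2x2 submatrix is: [[4, -1], [1, 0]]
Minor M_{32} = 4*0 - -1*1
  = 0 - -1 = 1
Sign = (-1)^(3+2) = (-1)^5 = -1
Cofactor C_{32} = -1 * 1 = -1

-1


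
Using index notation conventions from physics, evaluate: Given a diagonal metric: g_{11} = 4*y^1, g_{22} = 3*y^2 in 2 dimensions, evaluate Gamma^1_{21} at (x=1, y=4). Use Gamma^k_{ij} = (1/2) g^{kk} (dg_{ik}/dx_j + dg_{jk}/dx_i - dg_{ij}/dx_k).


For a diagonal metric, Gamma^k_{ij} = (1/2) g^{kk} (dg_{ik}/dx_j + dg_{jk}/dx_i - dg_{ij}/dx_k).
The metric is diagonal, so g_{ab} = 0 for a != b.
At the given point: g_{11} = 16, g_{22} = 48
g^{11} = 1/16
dg_{21}/dx_1 = 0 (off-diagonal)
dg_{11}/dx_2 = dg_{11}/dx_2 = 4
dg_{21}/dx_1 = 0 (off-diagonal)
Numerator = 0 + 4 - 0 = 4
Gamma^1_{21} = 4 / (2 * 16) = 1/8

1/8


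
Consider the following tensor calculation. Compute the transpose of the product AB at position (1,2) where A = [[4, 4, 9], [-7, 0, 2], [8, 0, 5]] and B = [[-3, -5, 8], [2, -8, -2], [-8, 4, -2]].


(AB)^T_{ij} = (AB)_{ji} = sum_k A_{jk} B_{ki}.
For i=1, j=2 we need (AB)_{21}:
A_{21} * B_{11} = -7 * -3 = 21
A_{22} * B_{21} = 0 * 2 = 0
A_{23} * B_{31} = 2 * -8 = -16
Sum = 21 + 0 + -16 = 5

5


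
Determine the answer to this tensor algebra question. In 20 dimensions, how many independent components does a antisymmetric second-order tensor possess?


A antisymmetric rank-2 tensor in d dimensions has d(d-1)/2 independent components.
d = 20
d(d-1)/2 = 20 * 19 / 2 = 380 / 2 = 190

190


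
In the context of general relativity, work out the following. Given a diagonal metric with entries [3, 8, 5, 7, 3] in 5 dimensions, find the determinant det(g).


For a diagonal metric, the determinant is the product of diagonal entries.
Diagonal entries: 3, 8, 5, 7, 3
det(g) = 3 * 8 * 5 * 7 * 3 = 2520

2520


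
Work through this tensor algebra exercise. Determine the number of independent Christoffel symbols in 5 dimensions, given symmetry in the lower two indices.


Christoffel symbols Gamma^k_{ij} are symmetric in i,j, so there are d * d(d+1)/2 independent symbols.
d = 5
d(d+1)/2 = 5 * 6 / 2 = 15
Total = 5 * 15 = 75

75


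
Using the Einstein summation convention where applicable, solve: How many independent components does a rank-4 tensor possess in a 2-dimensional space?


The number of components of a rank-r tensor in d dimensions is d^r.
Here d = 2 and r = 4.
2^4 = 16

16


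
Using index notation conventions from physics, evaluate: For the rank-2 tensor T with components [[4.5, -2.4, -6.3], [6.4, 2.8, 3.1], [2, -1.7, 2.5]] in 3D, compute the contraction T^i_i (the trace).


The contraction (trace) of a rank-2 tensor is the sum of its diagonal elements.
Diagonal entries: A[1,1] = 4.5, A[2,2] = 2.8, A[3,3] = 2.5
Tr(A) = 4.5 + 2.8 + 2.5 = 9.8

9.8


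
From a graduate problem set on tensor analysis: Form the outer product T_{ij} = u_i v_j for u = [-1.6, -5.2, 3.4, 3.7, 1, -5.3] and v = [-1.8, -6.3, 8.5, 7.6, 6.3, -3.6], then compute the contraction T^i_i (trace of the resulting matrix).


The outer product gives T_{ij} = u_i v_j.
The trace (contraction) is Tr(T) = sum_i T_{ii} = sum_i u_i v_i.
Diagonal entries:
T_{11} = u_1 * v_1 = -1.6 * -1.8 = 2.88
T_{22} = u_2 * v_2 = -5.2 * -6.3 = 32.76
T_{33} = u_3 * v_3 = 3.4 * 8.5 = 28.9
T_{44} = u_4 * v_4 = 3.7 * 7.6 = 28.12
T_{55} = u_5 * v_5 = 1 * 6.3 = 6.3
T_{66} = u_6 * v_6 = -5.3 * -3.6 = 19.08
Tr(T) = 2.88 + 32.76 + 28.9 + 28.12 + 6.3 + 19.08 = 118.04

118.04


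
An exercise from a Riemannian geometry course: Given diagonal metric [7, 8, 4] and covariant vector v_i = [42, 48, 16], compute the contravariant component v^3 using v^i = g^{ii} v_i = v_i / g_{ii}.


To raise an index with a diagonal metric: v^i = v_i / g_{ii}.
For index 3: v_3 = 16, g_{33} = 4
v^3 = 16 / 4 = 4

4


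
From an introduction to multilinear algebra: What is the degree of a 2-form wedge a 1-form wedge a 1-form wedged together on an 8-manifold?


The degree of a wedge product is the sum of the degrees of the individual forms.
Degrees: 2, 1, 1
Total degree = 2 + 1 + 1 = 4

4


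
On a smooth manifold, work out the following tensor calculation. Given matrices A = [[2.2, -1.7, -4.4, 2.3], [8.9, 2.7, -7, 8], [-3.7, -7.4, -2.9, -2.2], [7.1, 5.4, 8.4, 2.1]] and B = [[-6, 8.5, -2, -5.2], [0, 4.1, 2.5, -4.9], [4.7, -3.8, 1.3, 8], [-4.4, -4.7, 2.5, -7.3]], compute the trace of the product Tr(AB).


Tr(AB) = sum_i (AB)_{ii} where (AB)_{ii} = sum_k A_{ik} B_{ki}.
(AB)_{11} = 2.2*-6 + -1.7*0 + -4.4*4.7 + 2.3*-4.4 = -44
(AB)_{22} = 8.9*8.5 + 2.7*4.1 + -7*-3.8 + 8*-4.7 = 75.72
(AB)_{33} = -3.7*-2 + -7.4*2.5 + -2.9*1.3 + -2.2*2.5 = -20.37
(AB)_{44} = 7.1*-5.2 + 5.4*-4.9 + 8.4*8 + 2.1*-7.3 = -11.51
Tr(AB) = -44 + 75.72 + -20.37 + -11.51 = -0.16

-0.16


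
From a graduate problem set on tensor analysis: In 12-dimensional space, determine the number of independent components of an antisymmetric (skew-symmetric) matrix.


An antisymmetric rank-2 tensor satisfies A_{ij} = -A_{ji}, so diagonal entries are zero.
The independent components are the upper-triangular entries: C(n, 2) = n(n-1)/2.
n = 12
C(12, 2) = 12 * 11 / 2 = 132 / 2 = 66

66


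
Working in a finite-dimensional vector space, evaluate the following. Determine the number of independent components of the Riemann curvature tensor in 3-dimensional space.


The Riemann tensor in d dimensions has d^2(d^2 - 1)/12 independent components.
d = 3, so d^2 = 9
d^2 - 1 = 8
d^2(d^2 - 1) = 9 * 8 = 72
Divide by 12: 72 / 12 = 6

6


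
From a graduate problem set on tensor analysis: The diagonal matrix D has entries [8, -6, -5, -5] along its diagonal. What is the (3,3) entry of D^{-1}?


For a diagonal matrix, the inverse has entries (D^{-1})_{ii} = 1/d_{ii}.
The diagonal entries are: d_{11} = 8, d_{22} = -6, d_{33} = -5, d_{44} = -5
We need (D^{-1})_{33} = 1/d_{33} = 1/-5 = -1/5

-1/5


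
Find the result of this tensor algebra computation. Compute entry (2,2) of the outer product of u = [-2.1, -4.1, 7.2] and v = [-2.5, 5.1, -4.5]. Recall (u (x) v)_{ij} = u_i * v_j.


The outer product entry T_{ij} = u_i * v_j.
We need i=2, j=2.
u_2 = -4.1, v_2 = 5.1
T_{2,2} = -4.1 * 5.1 = -20.91

-20.91


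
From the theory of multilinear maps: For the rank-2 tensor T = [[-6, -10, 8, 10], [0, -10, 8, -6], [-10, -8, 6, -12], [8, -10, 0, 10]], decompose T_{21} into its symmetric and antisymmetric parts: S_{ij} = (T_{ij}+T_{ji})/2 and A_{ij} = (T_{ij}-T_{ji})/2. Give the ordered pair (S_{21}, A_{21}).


T_{21} = 0
T_{12} = -10
S_{21} = (0 + -10)/2 = -10/2 = -5
A_{21} = (0 - -10)/2 = 10/2 = 5
Check: S + A = -5 + 5 = 0 = T_{21}.

(-5, 5)


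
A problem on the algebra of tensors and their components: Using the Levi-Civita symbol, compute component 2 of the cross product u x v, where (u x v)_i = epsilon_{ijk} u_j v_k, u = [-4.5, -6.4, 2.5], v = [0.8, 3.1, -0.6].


(u x v)_2 = sum_{j,k} epsilon_{2jk} u_j v_k. Only permutations of (1,2,3) contribute; the two non-zero terms are:
eps_{213} u_1 v_3 = -1 * -4.5 * -0.6 = -2.7
eps_{231} u_3 v_1 = 1 * 2.5 * 0.8 = 2
(u x v)_2 = -0.7

-0.7


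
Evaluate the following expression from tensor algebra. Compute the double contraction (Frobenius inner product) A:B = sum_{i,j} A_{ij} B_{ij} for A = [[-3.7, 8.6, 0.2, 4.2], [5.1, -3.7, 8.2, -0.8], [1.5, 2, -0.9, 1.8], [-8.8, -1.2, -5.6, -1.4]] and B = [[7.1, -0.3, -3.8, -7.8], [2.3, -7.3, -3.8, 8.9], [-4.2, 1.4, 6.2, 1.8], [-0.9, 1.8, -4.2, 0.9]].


A:B = sum over all i,j of A_{ij} * B_{ij}.
Row 1: -3.7*7.1=-26.27, 8.6*-0.3=-2.58, 0.2*-3.8=-0.76, 4.2*-7.8=-32.76 => row sum = -62.37
Row 2: 5.1*2.3=11.73, -3.7*-7.3=27.01, 8.2*-3.8=-31.16, -0.8*8.9=-7.12 => row sum = 0.46
Row 3: 1.5*-4.2=-6.3, 2*1.4=2.8, -0.9*6.2=-5.58, 1.8*1.8=3.24 => row sum = -5.84
Row 4: -8.8*-0.9=7.92, -1.2*1.8=-2.16, -5.6*-4.2=23.52, -1.4*0.9=-1.26 => row sum = 28.02
Total = -62.37 + 0.46 + -5.84 + 28.02 = -39.73

-39.73
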